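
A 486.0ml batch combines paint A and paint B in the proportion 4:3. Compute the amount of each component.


Total parts = 4 + 3 = 7
paint A: 486.0 × 4/7 = 277.7ml
paint B: 486.0 × 3/7 = 208.3ml
= 277.7ml and 208.3ml

277.7ml and 208.3ml


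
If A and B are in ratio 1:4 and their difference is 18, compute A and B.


Let A = 1k, B = 4k.
4k - 1k = 18
3k = 18 → k = 18/3 = 6
A = 1×6 = 6, B = 4×6 = 24
= A = 6, B = 24

A = 6, B = 24


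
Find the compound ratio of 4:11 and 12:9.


Compound ratio = (4×12) : (11×9)
= 48:99
GCD = 3
= 16:33

16:33


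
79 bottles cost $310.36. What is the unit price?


Unit rate = total / quantity
= 310.36 / 79
= $3.93 per unit

$3.93 per unit


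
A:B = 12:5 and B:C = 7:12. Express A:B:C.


Match B: multiply A:B by 7 → 84:35
Multiply B:C by 5 → 35:60
Combined: 84:35:60
GCD = 1
= 84:35:60

84:35:60


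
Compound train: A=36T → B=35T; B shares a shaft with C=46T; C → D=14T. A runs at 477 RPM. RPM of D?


Stage 1: RPM_B = RPM_A × t_A/t_B = 477 × 36/35 = 17172/35 ≈ 490.63
B and C share a shaft → RPM_C = RPM_B
Stage 2: RPM_D = RPM_C × t_C/t_D = RPM_A × (t_A×t_C)/(t_B×t_D)
Overall ratio = (36×46)/(35×14) = 1656/490
RPM_D = 477 × 1656/490 = 789912/490
≈ 1612.07 RPM

1612.07 RPM


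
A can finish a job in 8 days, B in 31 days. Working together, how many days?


Rate of A = 1/8 per day
Rate of B = 1/31 per day
Combined rate = 1/8 + 1/31 = 39/248 ≈ 0.1573 per day
Days = 1 / combined rate = 248/39
≈ 6.36 days

6.36 days


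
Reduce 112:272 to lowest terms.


GCD(112, 272) = 16
112/16 : 272/16
= 7:17

7:17


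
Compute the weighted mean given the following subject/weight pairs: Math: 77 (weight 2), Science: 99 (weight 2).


Numerator = 77×2 + 99×2
= 154 + 198
= 352
Total weight = 4
Weighted avg = 352/4
= 88.00

88.00


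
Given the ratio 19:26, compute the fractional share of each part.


Total parts = 19 + 26 = 45
First part: 19/45 = 19/45
Second part: 26/45 = 26/45
= 19/45 and 26/45

19/45 and 26/45


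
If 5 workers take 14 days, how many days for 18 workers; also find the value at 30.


Inverse proportion: x × y = constant
k = 5 × 14 = 70
At x=18: k/18 = 3.89
At x=30: k/30 = 2.33
= 3.89 and 2.33

3.89 and 2.33


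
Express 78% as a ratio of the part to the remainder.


78% means 78 parts out of 100; remainder = 22
Part : remainder = 78:22
GCD = 2
= 39:11

39:11


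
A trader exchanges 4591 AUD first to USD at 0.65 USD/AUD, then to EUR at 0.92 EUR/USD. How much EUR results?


Step 1: 4591 AUD × 0.65 = 2984.15 USD
Step 2: 2984.15 USD × 0.92 = 2745.42 EUR
Implied rate AUD→EUR = 0.65 × 0.92 = 0.5980
= 2745.42 EUR

2745.42 EUR


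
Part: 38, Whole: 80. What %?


Percentage = (part / whole) × 100
= (38 / 80) × 100
= 47.50%

47.50%


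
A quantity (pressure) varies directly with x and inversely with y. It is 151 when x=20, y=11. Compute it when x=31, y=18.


z = k·x/y
Solve for k using the known point: k = z·y/x = 151×11/20 = 1661/20 = 83.0500
Now evaluate at x=31, y=18:
z = k × 31 / 18 = (1661 × 31) / (20 × 18) = 51491/360
≈ 143.0306

143.0306


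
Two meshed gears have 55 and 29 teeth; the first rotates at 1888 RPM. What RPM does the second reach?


Gear ratio = 55:29 = 55:29
RPM_B = RPM_A × (teeth_A / teeth_B)
= 1888 × (55/29)
= 3580.7 RPM

3580.7 RPM


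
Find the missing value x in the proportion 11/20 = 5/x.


Cross multiply: 11 × x = 20 × 5
11x = 100
x = 100 / 11
= 9.09

9.09


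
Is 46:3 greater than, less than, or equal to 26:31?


46/3 = 15.3333
26/31 = 0.8387
15.3333 > 0.8387, so 46:3 is greater
= greater than

greater than


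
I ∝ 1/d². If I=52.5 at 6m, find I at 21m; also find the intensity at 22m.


I₁d₁² = I₂d₂²
I at 21m = 52.5 × (6/21)² = 52.5 × 36/441 = 1890/441 ≈ 4.2857
I at 22m = 52.5 × (6/22)² = 52.5 × 36/484 = 1890/484 ≈ 3.9050
= 4.2857 and 3.9050

4.2857 and 3.9050


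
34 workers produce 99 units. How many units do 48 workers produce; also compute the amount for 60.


Direct proportion: y/x = constant
k = 99/34 ≈ 2.9118
y at x=48: k × 48 = 99 × 48 / 34 = 4752/34 ≈ 139.76
y at x=60: k × 60 = 99 × 60 / 34 = 5940/34 ≈ 174.71
= 139.76 and 174.71

139.76 and 174.71


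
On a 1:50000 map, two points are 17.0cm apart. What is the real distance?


Real distance = map distance × scale
= 17.0cm × 50000
= 850000 cm = 8500.0 m
= 8.500 km

8.500 km


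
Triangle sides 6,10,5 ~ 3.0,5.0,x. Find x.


Scale factor = 3.0/6 = 0.5
Missing side = 5 × 0.5
= 2.5

2.5


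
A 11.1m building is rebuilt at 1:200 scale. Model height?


Model size = real / scale
= 11.1 / 200
= 0.0555 m

0.0555 m


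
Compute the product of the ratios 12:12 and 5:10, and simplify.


Compound ratio = (12×5) : (12×10)
= 60:120
GCD = 60
= 1:2

1:2


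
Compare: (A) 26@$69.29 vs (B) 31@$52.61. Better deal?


Deal A: $69.29/26 = $2.6650/unit
Deal B: $52.61/31 = $1.6971/unit
B is cheaper per unit
= Deal B

Deal B


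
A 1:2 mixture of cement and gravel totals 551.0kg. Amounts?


Total parts = 1 + 2 = 3
cement: 551.0 × 1/3 = 183.7kg
gravel: 551.0 × 2/3 = 367.3kg
= 183.7kg and 367.3kg

183.7kg and 367.3kg


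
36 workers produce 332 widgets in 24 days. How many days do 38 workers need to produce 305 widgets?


Days ∝ work / workers, so d₂ = d₁ × (m₁/m₂) × (w₂/w₁)
Workers factor (inverse): 36/38 ≈ 0.9474
Work factor (direct): 305/332 ≈ 0.9187
d₂ = 24 × 36/38 × 305/332 = (24 × 36 × 305) / (38 × 332) = 263520/12616
≈ 20.89 days

20.89 days


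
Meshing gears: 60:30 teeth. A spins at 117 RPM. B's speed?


Gear ratio = 60:30 = 2:1
RPM_B = RPM_A × (teeth_A / teeth_B)
= 117 × (60/30)
= 234.0 RPM

234.0 RPM


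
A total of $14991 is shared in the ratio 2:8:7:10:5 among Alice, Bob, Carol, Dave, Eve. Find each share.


Total parts = 2 + 8 + 7 + 10 + 5 = 32
Alice: 14991 × 2/32 = 936.94
Bob: 14991 × 8/32 = 3747.75
Carol: 14991 × 7/32 = 3279.28
Dave: 14991 × 10/32 = 4684.69
Eve: 14991 × 5/32 = 2342.34
= Alice: $936.94, Bob: $3747.75, Carol: $3279.28, Dave: $4684.69, Eve: $2342.34

Alice: $936.94, Bob: $3747.75, Carol: $3279.28, Dave: $4684.69, Eve: $2342.34


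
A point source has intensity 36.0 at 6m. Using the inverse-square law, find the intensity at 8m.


I₁d₁² = I₂d₂²
I₂ = I₁ × (d₁/d₂)²
= 36.0 × (6/8)²
= 36.0 × 36/64
= 1296/64
= 20.2500

20.2500


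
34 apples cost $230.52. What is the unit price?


Unit rate = total / quantity
= 230.52 / 34
= $6.78 per unit

$6.78 per unit


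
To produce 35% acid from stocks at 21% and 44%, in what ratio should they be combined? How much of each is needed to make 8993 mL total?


Let x parts of 21% mix with y parts of 44%.
21x + 44y = 35(x + y)
21x + 44y = 35x + 35y
x(21 - 35) = y(35 - 44)
x/y = (44 - 35)/(35 - 21) = 9/14
Simplify: 9:14
Total parts = 23; one part = 8993/23 = 391.00 mL
21% solution: 9×391.00 = 3519.00 mL
44% solution: 14×391.00 = 5474.00 mL
= ratio 9:14; 3519.00 mL and 5474.00 mL

ratio 9:14; 3519.00 mL and 5474.00 mL


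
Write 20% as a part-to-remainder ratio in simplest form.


20% means 20 parts out of 100; remainder = 80
Part : remainder = 20:80
GCD = 20
= 1:4

1:4


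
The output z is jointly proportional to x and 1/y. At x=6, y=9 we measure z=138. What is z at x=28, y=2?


z = k·x/y
Solve for k using the known point: k = z·y/x = 138×9/6 = 1242/6 = 207.0000
Now evaluate at x=28, y=2:
z = k × 28 / 2 = (1242 × 28) / (6 × 2) = 34776/12
= 2898.0000

2898.0000


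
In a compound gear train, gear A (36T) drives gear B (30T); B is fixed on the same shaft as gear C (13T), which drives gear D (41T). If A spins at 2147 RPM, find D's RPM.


Stage 1: RPM_B = RPM_A × t_A/t_B = 2147 × 36/30 = 77292/30 = 2576.40
B and C share a shaft → RPM_C = RPM_B
Stage 2: RPM_D = RPM_C × t_C/t_D = RPM_A × (t_A×t_C)/(t_B×t_D)
Overall ratio = (36×13)/(30×41) = 468/1230
RPM_D = 2147 × 468/1230 = 1004796/1230
≈ 816.91 RPM

816.91 RPM


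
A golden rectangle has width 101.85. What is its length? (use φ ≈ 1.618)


φ = (1 + √5) / 2 ≈ 1.618
Length = width × φ = 101.85 × 1.618 = 164.7933
≈ 164.79

164.79


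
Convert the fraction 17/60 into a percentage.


Percentage = (part / whole) × 100
= (17 / 60) × 100
≈ 28.33%

28.33%


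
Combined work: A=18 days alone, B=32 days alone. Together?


Rate of A = 1/18 per day
Rate of B = 1/32 per day
Combined rate = 1/18 + 1/32 = 50/576 ≈ 0.0868 per day
Days = 1 / combined rate = 576/50
= 11.52 days

11.52 days


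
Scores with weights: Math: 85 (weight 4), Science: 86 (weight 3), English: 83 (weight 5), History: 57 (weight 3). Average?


Numerator = 85×4 + 86×3 + 83×5 + 57×3
= 340 + 258 + 415 + 171
= 1184
Total weight = 15
Weighted avg = 1184/15
= 78.93

78.93


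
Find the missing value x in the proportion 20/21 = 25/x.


Cross multiply: 20 × x = 21 × 25
20x = 525
x = 525 / 20
= 26.25

26.25


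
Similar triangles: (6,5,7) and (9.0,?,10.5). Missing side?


Scale factor = 9.0/6 = 1.5
Missing side = 5 × 1.5
= 7.5

7.5


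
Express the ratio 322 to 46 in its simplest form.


GCD(322, 46) = 46
322/46 : 46/46
= 7:1

7:1


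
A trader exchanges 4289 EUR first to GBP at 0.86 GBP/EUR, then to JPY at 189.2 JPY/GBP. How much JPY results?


Step 1: 4289 EUR × 0.86 = 3688.54 GBP
Step 2: 3688.54 GBP × 189.2 = 697871.77 JPY
Implied rate EUR→JPY = 0.86 × 189.2 = 162.7120
= 697871.77 JPY

697871.77 JPY


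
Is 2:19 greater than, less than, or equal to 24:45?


2/19 = 0.1053
24/45 = 0.5333
0.1053 < 0.5333, so 2:19 is less
= less than

less than


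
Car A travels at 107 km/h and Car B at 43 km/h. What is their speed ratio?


Ratio = 107:43
GCD = 1
Simplified = 107:43
Time ratio (same distance) = 43:107
Speed ratio = 107:43

107:43


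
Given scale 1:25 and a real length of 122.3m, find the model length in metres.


Model size = real / scale
= 122.3 / 25
= 4.8920 m

4.8920 m


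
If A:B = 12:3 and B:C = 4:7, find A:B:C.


Match B: multiply A:B by 4 → 48:12
Multiply B:C by 3 → 12:21
Combined: 48:12:21
GCD = 3
= 16:4:7

16:4:7


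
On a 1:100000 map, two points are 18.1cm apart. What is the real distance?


Real distance = map distance × scale
= 18.1cm × 100000
= 1810000 cm = 18100.0 m
= 18.100 km

18.100 km


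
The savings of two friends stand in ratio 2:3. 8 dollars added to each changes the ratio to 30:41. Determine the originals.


Let A = 2k, B = 3k.
(2k + 8) / (3k + 8) = 30/41
Cross-multiply: 41(2k + 8) = 30(3k + 8)
82k + 328 = 90k + 240
82k - 90k = 240 - 328
-8k = -88
k = -88/-8 = 11
A = 2×11 = 22, B = 3×11 = 33
= A = 22, B = 33

A = 22, B = 33


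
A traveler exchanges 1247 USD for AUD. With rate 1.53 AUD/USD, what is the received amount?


Amount × rate = 1247 × 1.53
= 1907.91 AUD

1907.91 AUD


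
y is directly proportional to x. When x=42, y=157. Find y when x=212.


Direct proportion: y/x = constant
k = 157/42 ≈ 3.7381
y₂ = k × 212 = 157 × 212 / 42 = 33284/42
≈ 792.48

792.48


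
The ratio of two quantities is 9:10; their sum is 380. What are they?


Let A = 9k, B = 10k.
9k + 10k = 380
19k = 380 → k = 380/19 = 20
A = 9×20 = 180, B = 10×20 = 200
= A = 180, B = 200

A = 180, B = 200


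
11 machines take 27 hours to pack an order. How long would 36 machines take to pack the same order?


Inverse proportion: x × y = constant
k = 11 × 27 = 297
y₂ = k / 36 = 297 / 36
= 8.25

8.25


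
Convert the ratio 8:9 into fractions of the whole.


Total parts = 8 + 9 = 17
First part: 8/17 = 8/17
Second part: 9/17 = 9/17
= 8/17 and 9/17

8/17 and 9/17


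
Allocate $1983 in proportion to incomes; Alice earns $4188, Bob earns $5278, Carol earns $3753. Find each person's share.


Total income = 4188 + 5278 + 3753 = $13219
Alice: $1983 × 4188/13219 = $628.25
Bob: $1983 × 5278/13219 = $791.76
Carol: $1983 × 3753/13219 = $562.99
= Alice: $628.25, Bob: $791.76, Carol: $562.99

Alice: $628.25, Bob: $791.76, Carol: $562.99


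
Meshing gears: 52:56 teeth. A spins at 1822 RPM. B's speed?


Gear ratio = 52:56 = 13:14
RPM_B = RPM_A × (teeth_A / teeth_B)
= 1822 × (52/56)
= 1691.9 RPM

1691.9 RPM


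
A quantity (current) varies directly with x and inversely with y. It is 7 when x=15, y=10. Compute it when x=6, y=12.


z = k·x/y
Solve for k using the known point: k = z·y/x = 7×10/15 = 70/15 ≈ 4.6667
Now evaluate at x=6, y=12:
z = k × 6 / 12 = (70 × 6) / (15 × 12) = 420/180
≈ 2.3333

2.3333


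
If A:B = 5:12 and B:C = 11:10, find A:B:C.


Match B: multiply A:B by 11 → 55:132
Multiply B:C by 12 → 132:120
Combined: 55:132:120
GCD = 1
= 55:132:120

55:132:120


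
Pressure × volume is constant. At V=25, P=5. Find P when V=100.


Inverse proportion: x × y = constant
k = 25 × 5 = 125
y₂ = k / 100 = 125 / 100
= 1.25

1.25


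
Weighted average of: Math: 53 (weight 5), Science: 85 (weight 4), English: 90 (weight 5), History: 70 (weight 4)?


Numerator = 53×5 + 85×4 + 90×5 + 70×4
= 265 + 340 + 450 + 280
= 1335
Total weight = 18
Weighted avg = 1335/18
= 74.17

74.17


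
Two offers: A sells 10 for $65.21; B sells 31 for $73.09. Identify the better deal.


Deal A: $65.21/10 = $6.5210/unit
Deal B: $73.09/31 = $2.3577/unit
B is cheaper per unit
= Deal B

Deal B


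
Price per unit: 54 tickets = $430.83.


Unit rate = total / quantity
= 430.83 / 54
= $7.98 per unit

$7.98 per unit


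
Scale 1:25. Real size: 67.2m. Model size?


Model size = real / scale
= 67.2 / 25
= 2.6880 m

2.6880 m


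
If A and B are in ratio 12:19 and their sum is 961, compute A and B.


Let A = 12k, B = 19k.
12k + 19k = 961
31k = 961 → k = 961/31 = 31
A = 12×31 = 372, B = 19×31 = 589
= A = 372, B = 589

A = 372, B = 589


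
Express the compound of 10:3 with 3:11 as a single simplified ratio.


Compound ratio = (10×3) : (3×11)
= 30:33
GCD = 3
= 10:11

10:11


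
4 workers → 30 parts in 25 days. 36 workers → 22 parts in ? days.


Days ∝ work / workers, so d₂ = d₁ × (m₁/m₂) × (w₂/w₁)
Workers factor (inverse): 4/36 ≈ 0.1111
Work factor (direct): 22/30 ≈ 0.7333
d₂ = 25 × 4/36 × 22/30 = (25 × 4 × 22) / (36 × 30) = 2200/1080
≈ 2.04 days

2.04 days


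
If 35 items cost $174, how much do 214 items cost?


Direct proportion: y/x = constant
k = 174/35 ≈ 4.9714
y₂ = k × 214 = 174 × 214 / 35 = 37236/35
≈ 1063.89

1063.89


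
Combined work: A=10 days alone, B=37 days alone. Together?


Rate of A = 1/10 per day
Rate of B = 1/37 per day
Combined rate = 1/10 + 1/37 = 47/370 ≈ 0.1270 per day
Days = 1 / combined rate = 370/47
≈ 7.87 days

7.87 days


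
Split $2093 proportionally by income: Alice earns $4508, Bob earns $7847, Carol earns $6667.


Total income = 4508 + 7847 + 6667 = $19022
Alice: $2093 × 4508/19022 = $496.02
Bob: $2093 × 7847/19022 = $863.41
Carol: $2093 × 6667/19022 = $733.57
= Alice: $496.02, Bob: $863.41, Carol: $733.57

Alice: $496.02, Bob: $863.41, Carol: $733.57


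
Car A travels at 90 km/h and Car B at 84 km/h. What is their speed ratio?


Ratio = 90:84
GCD = 6
Simplified = 15:14
Time ratio (same distance) = 14:15
Speed ratio = 15:14

15:14


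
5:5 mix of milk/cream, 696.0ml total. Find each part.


Total parts = 5 + 5 = 10
milk: 696.0 × 5/10 = 348.0ml
cream: 696.0 × 5/10 = 348.0ml
= 348.0ml and 348.0ml

348.0ml and 348.0ml


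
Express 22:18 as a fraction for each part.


Total parts = 22 + 18 = 40
First part: 22/40 = 11/20
Second part: 18/40 = 9/20
= 11/20 and 9/20

11/20 and 9/20


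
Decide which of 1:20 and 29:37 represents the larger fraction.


1/20 = 0.0500
29/37 = 0.7838
0.0500 < 0.7838, so 1:20 is less
= 29:37

29:37


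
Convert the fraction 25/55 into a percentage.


Percentage = (part / whole) × 100
= (25 / 55) × 100
≈ 45.45%

45.45%


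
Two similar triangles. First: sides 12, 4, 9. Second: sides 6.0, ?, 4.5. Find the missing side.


Scale factor = 6.0/12 = 0.5
Missing side = 4 × 0.5
= 2.0

2.0


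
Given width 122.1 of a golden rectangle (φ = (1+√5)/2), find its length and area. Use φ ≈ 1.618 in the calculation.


φ = (1 + √5) / 2 ≈ 1.618
Length = width × φ = 122.1 × 1.618 = 197.5578
≈ 197.56
Area = width × length = 122.1 × 197.5578 = 24121.80738 ≈ 24121.81
= Length: 197.56, Area: 24121.81

Length: 197.56, Area: 24121.81


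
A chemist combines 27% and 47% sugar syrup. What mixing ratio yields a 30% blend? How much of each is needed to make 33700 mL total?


Let x parts of 27% mix with y parts of 47%.
27x + 47y = 30(x + y)
27x + 47y = 30x + 30y
x(27 - 30) = y(30 - 47)
x/y = (47 - 30)/(30 - 27) = 17/3
Simplify: 17:3
Total parts = 20; one part = 33700/20 = 1685.00 mL
27% solution: 17×1685.00 = 28645.00 mL
47% solution: 3×1685.00 = 5055.00 mL
= ratio 17:3; 28645.00 mL and 5055.00 mL

ratio 17:3; 28645.00 mL and 5055.00 mL


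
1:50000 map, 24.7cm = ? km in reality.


Real distance = map distance × scale
= 24.7cm × 50000
= 1235000 cm = 12350.0 m
= 12.350 km

12.350 km


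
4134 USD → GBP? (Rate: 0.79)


Amount × rate = 4134 × 0.79
= 3265.86 GBP

3265.86 GBP


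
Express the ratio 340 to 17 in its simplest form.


GCD(340, 17) = 17
340/17 : 17/17
= 20:1

20:1


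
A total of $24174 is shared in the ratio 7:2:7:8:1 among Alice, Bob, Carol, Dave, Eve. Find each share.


Total parts = 7 + 2 + 7 + 8 + 1 = 25
Alice: 24174 × 7/25 = 6768.72
Bob: 24174 × 2/25 = 1933.92
Carol: 24174 × 7/25 = 6768.72
Dave: 24174 × 8/25 = 7735.68
Eve: 24174 × 1/25 = 966.96
= Alice: $6768.72, Bob: $1933.92, Carol: $6768.72, Dave: $7735.68, Eve: $966.96

Alice: $6768.72, Bob: $1933.92, Carol: $6768.72, Dave: $7735.68, Eve: $966.96


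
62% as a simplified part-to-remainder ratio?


62% means 62 parts out of 100; remainder = 38
Part : remainder = 62:38
GCD = 2
= 31:19

31:19


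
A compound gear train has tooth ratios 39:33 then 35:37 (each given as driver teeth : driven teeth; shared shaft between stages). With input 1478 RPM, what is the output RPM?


Stage 1: RPM_B = RPM_A × t_A/t_B = 1478 × 39/33 = 57642/33 ≈ 1746.73
B and C share a shaft → RPM_C = RPM_B
Stage 2: RPM_D = RPM_C × t_C/t_D = RPM_A × (t_A×t_C)/(t_B×t_D)
Overall ratio = (39×35)/(33×37) = 1365/1221
RPM_D = 1478 × 1365/1221 = 2017470/1221
≈ 1652.31 RPM

1652.31 RPM


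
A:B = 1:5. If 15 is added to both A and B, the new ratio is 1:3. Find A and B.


Let A = 1k, B = 5k.
(1k + 15) / (5k + 15) = 1/3
Cross-multiply: 3(1k + 15) = 1(5k + 15)
3k + 45 = 5k + 15
3k - 5k = 15 - 45
-2k = -30
k = -30/-2 = 15
A = 1×15 = 15, B = 5×15 = 75
= A = 15, B = 75

A = 15, B = 75


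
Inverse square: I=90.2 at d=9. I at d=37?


I₁d₁² = I₂d₂²
I₂ = I₁ × (d₁/d₂)²
= 90.2 × (9/37)²
= 90.2 × 81/1369
= 7306.2/1369
≈ 5.3369

5.3369


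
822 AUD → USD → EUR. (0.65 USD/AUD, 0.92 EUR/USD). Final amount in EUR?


Step 1: 822 AUD × 0.65 = 534.30 USD
Step 2: 534.30 USD × 0.92 = 491.56 EUR
Implied rate AUD→EUR = 0.65 × 0.92 = 0.5980
= 491.56 EUR

491.56 EUR


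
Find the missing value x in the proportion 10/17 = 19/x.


Cross multiply: 10 × x = 17 × 19
10x = 323
x = 323 / 10
= 32.30

32.30


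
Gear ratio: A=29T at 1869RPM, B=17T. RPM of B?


Gear ratio = 29:17 = 29:17
RPM_B = RPM_A × (teeth_A / teeth_B)
= 1869 × (29/17)
= 3188.3 RPM

3188.3 RPM


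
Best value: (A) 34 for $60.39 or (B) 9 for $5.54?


Deal A: $60.39/34 = $1.7762/unit
Deal B: $5.54/9 = $0.6156/unit
B is cheaper per unit
= Deal B

Deal B


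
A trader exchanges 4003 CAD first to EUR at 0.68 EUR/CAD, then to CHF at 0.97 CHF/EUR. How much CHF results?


Step 1: 4003 CAD × 0.68 = 2722.04 EUR
Step 2: 2722.04 EUR × 0.97 = 2640.38 CHF
Implied rate CAD→CHF = 0.68 × 0.97 = 0.6596
= 2640.38 CHF

2640.38 CHF


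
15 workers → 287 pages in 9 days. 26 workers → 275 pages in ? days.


Days ∝ work / workers, so d₂ = d₁ × (m₁/m₂) × (w₂/w₁)
Workers factor (inverse): 15/26 ≈ 0.5769
Work factor (direct): 275/287 ≈ 0.9582
d₂ = 9 × 15/26 × 275/287 = (9 × 15 × 275) / (26 × 287) = 37125/7462
≈ 4.98 days

4.98 days


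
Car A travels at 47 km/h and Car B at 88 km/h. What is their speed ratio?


Ratio = 47:88
GCD = 1
Simplified = 47:88
Time ratio (same distance) = 88:47
Speed ratio = 47:88

47:88


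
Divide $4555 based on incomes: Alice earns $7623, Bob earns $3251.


Total income = 7623 + 3251 = $10874
Alice: $4555 × 7623/10874 = $3193.19
Bob: $4555 × 3251/10874 = $1361.81
= Alice: $3193.19, Bob: $1361.81

Alice: $3193.19, Bob: $1361.81


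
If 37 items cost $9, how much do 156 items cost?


Direct proportion: y/x = constant
k = 9/37 ≈ 0.2432
y₂ = k × 156 = 9 × 156 / 37 = 1404/37
≈ 37.95

37.95


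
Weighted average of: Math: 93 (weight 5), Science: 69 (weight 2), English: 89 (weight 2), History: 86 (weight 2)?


Numerator = 93×5 + 69×2 + 89×2 + 86×2
= 465 + 138 + 178 + 172
= 953
Total weight = 11
Weighted avg = 953/11
= 86.64

86.64


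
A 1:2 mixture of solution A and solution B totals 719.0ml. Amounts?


Total parts = 1 + 2 = 3
solution A: 719.0 × 1/3 = 239.7ml
solution B: 719.0 × 2/3 = 479.3ml
= 239.7ml and 479.3ml

239.7ml and 479.3ml


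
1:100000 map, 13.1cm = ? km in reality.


Real distance = map distance × scale
= 13.1cm × 100000
= 1310000 cm = 13100.0 m
= 13.100 km

13.100 km


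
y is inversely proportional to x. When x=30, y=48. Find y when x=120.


Inverse proportion: x × y = constant
k = 30 × 48 = 1440
y₂ = k / 120 = 1440 / 120
= 12.00

12.00


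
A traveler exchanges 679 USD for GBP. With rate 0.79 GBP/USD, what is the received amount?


Amount × rate = 679 × 0.79
= 536.41 GBP

536.41 GBP


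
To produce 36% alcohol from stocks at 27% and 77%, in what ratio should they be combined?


Let x parts of 27% mix with y parts of 77%.
27x + 77y = 36(x + y)
27x + 77y = 36x + 36y
x(27 - 36) = y(36 - 77)
x/y = (77 - 36)/(36 - 27) = 41/9
Simplify: 41:9
= 41:9

41:9


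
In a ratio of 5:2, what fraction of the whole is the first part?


Total parts = 5 + 2 = 7
First part: 5/7 = 5/7
= 5/7

5/7


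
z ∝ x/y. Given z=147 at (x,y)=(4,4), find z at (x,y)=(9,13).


z = k·x/y
Solve for k using the known point: k = z·y/x = 147×4/4 = 588/4 = 147.0000
Now evaluate at x=9, y=13:
z = k × 9 / 13 = (588 × 9) / (4 × 13) = 5292/52
≈ 101.7692

101.7692


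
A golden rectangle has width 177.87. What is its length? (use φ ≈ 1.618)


φ = (1 + √5) / 2 ≈ 1.618
Length = width × φ = 177.87 × 1.618 = 287.79366
≈ 287.79

287.79


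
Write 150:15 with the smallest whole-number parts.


GCD(150, 15) = 15
150/15 : 15/15
= 10:1

10:1


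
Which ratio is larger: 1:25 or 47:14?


1/25 = 0.0400
47/14 = 3.3571
0.0400 < 3.3571, so 1:25 is less
= 47:14

47:14


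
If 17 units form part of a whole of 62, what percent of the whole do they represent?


Percentage = (part / whole) × 100
= (17 / 62) × 100
≈ 27.42%

27.42%


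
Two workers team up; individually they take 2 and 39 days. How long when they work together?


Rate of A = 1/2 per day
Rate of B = 1/39 per day
Combined rate = 1/2 + 1/39 = 41/78 ≈ 0.5256 per day
Days = 1 / combined rate = 78/41
≈ 1.90 days

1.90 days


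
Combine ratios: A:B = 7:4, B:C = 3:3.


Match B: multiply A:B by 3 → 21:12
Multiply B:C by 4 → 12:12
Combined: 21:12:12
GCD = 3
= 7:4:4

7:4:4


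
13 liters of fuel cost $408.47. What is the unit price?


Unit rate = total / quantity
= 408.47 / 13
= $31.42 per unit

$31.42 per unit


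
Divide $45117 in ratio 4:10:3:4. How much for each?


Total parts = 4 + 10 + 3 + 4 = 21
Part 1: 45117 × 4/21 = 8593.71
Part 2: 45117 × 10/21 = 21484.29
Part 3: 45117 × 3/21 = 6445.29
Part 4: 45117 × 4/21 = 8593.71
= Part 1: $8593.71, Part 2: $21484.29, Part 3: $6445.29, Part 4: $8593.71

Part 1: $8593.71, Part 2: $21484.29, Part 3: $6445.29, Part 4: $8593.71


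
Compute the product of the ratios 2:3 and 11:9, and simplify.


Compound ratio = (2×11) : (3×9)
= 22:27
GCD = 1
= 22:27

22:27


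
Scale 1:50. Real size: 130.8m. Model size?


Model size = real / scale
= 130.8 / 50
= 2.6160 m

2.6160 m


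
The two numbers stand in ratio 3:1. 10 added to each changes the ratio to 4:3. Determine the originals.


Let A = 3k, B = 1k.
(3k + 10) / (1k + 10) = 4/3
Cross-multiply: 3(3k + 10) = 4(1k + 10)
9k + 30 = 4k + 40
9k - 4k = 40 - 30
5k = 10
k = 10/5 = 2
A = 3×2 = 6, B = 1×2 = 2
= A = 6, B = 2

A = 6, B = 2


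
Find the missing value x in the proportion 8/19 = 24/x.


Cross multiply: 8 × x = 19 × 24
8x = 456
x = 456 / 8
= 57.00

57.00


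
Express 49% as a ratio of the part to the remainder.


49% means 49 parts out of 100; remainder = 51
Part : remainder = 49:51
GCD = 1
= 49:51

49:51


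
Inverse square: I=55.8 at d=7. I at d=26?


I₁d₁² = I₂d₂²
I₂ = I₁ × (d₁/d₂)²
= 55.8 × (7/26)²
= 55.8 × 49/676
= 2734.2/676
≈ 4.0447

4.0447


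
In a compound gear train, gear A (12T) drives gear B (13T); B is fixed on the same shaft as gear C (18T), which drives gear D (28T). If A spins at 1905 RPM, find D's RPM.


Stage 1: RPM_B = RPM_A × t_A/t_B = 1905 × 12/13 = 22860/13 ≈ 1758.46
B and C share a shaft → RPM_C = RPM_B
Stage 2: RPM_D = RPM_C × t_C/t_D = RPM_A × (t_A×t_C)/(t_B×t_D)
Overall ratio = (12×18)/(13×28) = 216/364
RPM_D = 1905 × 216/364 = 411480/364
≈ 1130.44 RPM

1130.44 RPM


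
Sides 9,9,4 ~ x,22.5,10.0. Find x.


Scale factor = 22.5/9 = 2.5
Missing side = 9 × 2.5
= 22.5

22.5


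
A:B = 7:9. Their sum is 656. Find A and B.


Let A = 7k, B = 9k.
7k + 9k = 656
16k = 656 → k = 656/16 = 41
A = 7×41 = 287, B = 9×41 = 369
= A = 287, B = 369

A = 287, B = 369


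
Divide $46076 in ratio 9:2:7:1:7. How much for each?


Total parts = 9 + 2 + 7 + 1 + 7 = 26
Part 1: 46076 × 9/26 = 15949.38
Part 2: 46076 × 2/26 = 3544.31
Part 3: 46076 × 7/26 = 12405.08
Part 4: 46076 × 1/26 = 1772.15
Part 5: 46076 × 7/26 = 12405.08
= Part 1: $15949.38, Part 2: $3544.31, Part 3: $12405.08, Part 4: $1772.15, Part 5: $12405.08

Part 1: $15949.38, Part 2: $3544.31, Part 3: $12405.08, Part 4: $1772.15, Part 5: $12405.08


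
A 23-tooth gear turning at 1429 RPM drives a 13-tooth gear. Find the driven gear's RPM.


Gear ratio = 23:13 = 23:13
RPM_B = RPM_A × (teeth_A / teeth_B)
= 1429 × (23/13)
= 2528.2 RPM

2528.2 RPM


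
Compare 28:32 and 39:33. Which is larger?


28/32 = 0.8750
39/33 = 1.1818
0.8750 < 1.1818, so 28:32 is less
= 39:33

39:33


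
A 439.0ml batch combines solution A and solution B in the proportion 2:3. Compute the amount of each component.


Total parts = 2 + 3 = 5
solution A: 439.0 × 2/5 = 175.6ml
solution B: 439.0 × 3/5 = 263.4ml
= 175.6ml and 263.4ml

175.6ml and 263.4ml


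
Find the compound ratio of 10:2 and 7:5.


Compound ratio = (10×7) : (2×5)
= 70:10
GCD = 10
= 7:1

7:1


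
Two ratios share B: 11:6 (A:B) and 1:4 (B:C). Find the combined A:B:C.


Match B: multiply A:B by 1 → 11:6
Multiply B:C by 6 → 6:24
Combined: 11:6:24
GCD = 1
= 11:6:24

11:6:24


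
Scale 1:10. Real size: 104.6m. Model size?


Model size = real / scale
= 104.6 / 10
= 10.4600 m

10.4600 m


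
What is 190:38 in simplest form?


GCD(190, 38) = 38
190/38 : 38/38
= 5:1

5:1


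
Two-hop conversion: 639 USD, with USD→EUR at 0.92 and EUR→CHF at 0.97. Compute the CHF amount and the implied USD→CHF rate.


Step 1: 639 USD × 0.92 = 587.88 EUR
Step 2: 587.88 EUR × 0.97 = 570.24 CHF
Implied rate USD→CHF = 0.92 × 0.97 = 0.8924
= 570.24 CHF; implied rate 0.8924 CHF/USD

570.24 CHF; implied rate 0.8924 CHF/USD


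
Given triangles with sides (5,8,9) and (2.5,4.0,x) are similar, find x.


Scale factor = 2.5/5 = 0.5
Missing side = 9 × 0.5
= 4.5

4.5


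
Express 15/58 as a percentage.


Percentage = (part / whole) × 100
= (15 / 58) × 100
≈ 25.86%

25.86%


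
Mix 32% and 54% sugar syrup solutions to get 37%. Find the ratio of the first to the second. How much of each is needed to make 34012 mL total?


Let x parts of 32% mix with y parts of 54%.
32x + 54y = 37(x + y)
32x + 54y = 37x + 37y
x(32 - 37) = y(37 - 54)
x/y = (54 - 37)/(37 - 32) = 17/5
Simplify: 17:5
Total parts = 22; one part = 34012/22 = 1546.00 mL
32% solution: 17×1546.00 = 26282.00 mL
54% solution: 5×1546.00 = 7730.00 mL
= ratio 17:5; 26282.00 mL and 7730.00 mL

ratio 17:5; 26282.00 mL and 7730.00 mL


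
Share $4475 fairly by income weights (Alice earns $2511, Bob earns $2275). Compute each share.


Total income = 2511 + 2275 = $4786
Alice: $4475 × 2511/4786 = $2347.83
Bob: $4475 × 2275/4786 = $2127.17
= Alice: $2347.83, Bob: $2127.17

Alice: $2347.83, Bob: $2127.17


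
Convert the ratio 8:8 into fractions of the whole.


Total parts = 8 + 8 = 16
First part: 8/16 = 1/2
Second part: 8/16 = 1/2
= 1/2 and 1/2

1/2 and 1/2


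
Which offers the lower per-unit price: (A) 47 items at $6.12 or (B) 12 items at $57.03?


Deal A: $6.12/47 = $0.1302/unit
Deal B: $57.03/12 = $4.7525/unit
A is cheaper per unit
= Deal A

Deal A


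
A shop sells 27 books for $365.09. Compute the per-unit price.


Unit rate = total / quantity
= 365.09 / 27
= $13.52 per unit

$13.52 per unit


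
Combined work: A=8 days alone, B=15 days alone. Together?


Rate of A = 1/8 per day
Rate of B = 1/15 per day
Combined rate = 1/8 + 1/15 = 23/120 ≈ 0.1917 per day
Days = 1 / combined rate = 120/23
≈ 5.22 days

5.22 days


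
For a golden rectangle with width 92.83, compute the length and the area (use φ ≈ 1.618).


φ = (1 + √5) / 2 ≈ 1.618
Length = width × φ = 92.83 × 1.618 = 150.19894
≈ 150.20
Area = width × length = 92.83 × 150.19894 = 13942.9676002 ≈ 13942.97
= Length: 150.20, Area: 13942.97

Length: 150.20, Area: 13942.97


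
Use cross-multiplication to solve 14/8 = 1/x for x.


Cross multiply: 14 × x = 8 × 1
14x = 8
x = 8 / 14
= 0.57

0.57


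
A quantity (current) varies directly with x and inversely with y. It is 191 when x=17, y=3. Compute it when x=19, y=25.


z = k·x/y
Solve for k using the known point: k = z·y/x = 191×3/17 = 573/17 ≈ 33.7059
Now evaluate at x=19, y=25:
z = k × 19 / 25 = (573 × 19) / (17 × 25) = 10887/425
≈ 25.6165

25.6165


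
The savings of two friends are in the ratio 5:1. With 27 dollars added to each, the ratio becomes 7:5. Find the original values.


Let A = 5k, B = 1k.
(5k + 27) / (1k + 27) = 7/5
Cross-multiply: 5(5k + 27) = 7(1k + 27)
25k + 135 = 7k + 189
25k - 7k = 189 - 135
18k = 54
k = 54/18 = 3
A = 5×3 = 15, B = 1×3 = 3
= A = 15, B = 3

A = 15, B = 3


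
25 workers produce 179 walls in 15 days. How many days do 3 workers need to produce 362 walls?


Days ∝ work / workers, so d₂ = d₁ × (m₁/m₂) × (w₂/w₁)
Workers factor (inverse): 25/3 ≈ 8.3333
Work factor (direct): 362/179 ≈ 2.0223
d₂ = 15 × 25/3 × 362/179 = (15 × 25 × 362) / (3 × 179) = 135750/537
≈ 252.79 days

252.79 days


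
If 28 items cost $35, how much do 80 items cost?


Direct proportion: y/x = constant
k = 35/28 = 1.2500
y₂ = k × 80 = 35 × 80 / 28 = 2800/28
= 100.00

100.00


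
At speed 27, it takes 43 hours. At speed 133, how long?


Inverse proportion: x × y = constant
k = 27 × 43 = 1161
y₂ = k / 133 = 1161 / 133
= 8.73

8.73


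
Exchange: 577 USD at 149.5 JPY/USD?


Amount × rate = 577 × 149.5
= 86261.50 JPY

86261.50 JPY


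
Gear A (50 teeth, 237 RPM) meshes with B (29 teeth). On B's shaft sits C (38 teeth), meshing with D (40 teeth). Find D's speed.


Stage 1: RPM_B = RPM_A × t_A/t_B = 237 × 50/29 = 11850/29 ≈ 408.62
B and C share a shaft → RPM_C = RPM_B
Stage 2: RPM_D = RPM_C × t_C/t_D = RPM_A × (t_A×t_C)/(t_B×t_D)
Overall ratio = (50×38)/(29×40) = 1900/1160
RPM_D = 237 × 1900/1160 = 450300/1160
≈ 388.19 RPM

388.19 RPM


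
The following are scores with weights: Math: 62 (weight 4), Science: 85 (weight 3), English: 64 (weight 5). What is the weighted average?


Numerator = 62×4 + 85×3 + 64×5
= 248 + 255 + 320
= 823
Total weight = 12
Weighted avg = 823/12
= 68.58

68.58


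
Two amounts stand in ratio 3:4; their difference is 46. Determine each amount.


Let A = 3k, B = 4k.
4k - 3k = 46
1k = 46 → k = 46/1 = 46
A = 3×46 = 138, B = 4×46 = 184
= A = 138, B = 184

A = 138, B = 184


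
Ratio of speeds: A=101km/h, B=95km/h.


Ratio = 101:95
GCD = 1
Simplified = 101:95
Time ratio (same distance) = 95:101
Speed ratio = 101:95

101:95


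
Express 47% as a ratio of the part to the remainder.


47% means 47 parts out of 100; remainder = 53
Part : remainder = 47:53
GCD = 1
= 47:53

47:53


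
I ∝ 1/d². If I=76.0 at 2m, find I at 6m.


I₁d₁² = I₂d₂²
I₂ = I₁ × (d₁/d₂)²
= 76.0 × (2/6)²
= 76.0 × 4/36
= 304/36
≈ 8.4444

8.4444


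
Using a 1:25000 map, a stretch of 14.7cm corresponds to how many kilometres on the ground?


Real distance = map distance × scale
= 14.7cm × 25000
= 367500 cm = 3675.0 m
= 3.675 km

3.675 km


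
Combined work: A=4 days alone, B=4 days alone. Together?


Rate of A = 1/4 per day
Rate of B = 1/4 per day
Combined rate = 1/4 + 1/4 = 8/16 = 0.5000 per day
Days = 1 / combined rate = 16/8
= 2.00 days

2.00 days


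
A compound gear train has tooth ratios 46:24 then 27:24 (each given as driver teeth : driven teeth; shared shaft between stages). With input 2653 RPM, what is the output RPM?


Stage 1: RPM_B = RPM_A × t_A/t_B = 2653 × 46/24 = 122038/24 ≈ 5084.92
B and C share a shaft → RPM_C = RPM_B
Stage 2: RPM_D = RPM_C × t_C/t_D = RPM_A × (t_A×t_C)/(t_B×t_D)
Overall ratio = (46×27)/(24×24) = 1242/576
RPM_D = 2653 × 1242/576 = 3295026/576
≈ 5720.53 RPM

5720.53 RPM


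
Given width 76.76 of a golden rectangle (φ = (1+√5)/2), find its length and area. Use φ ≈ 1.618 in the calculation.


φ = (1 + √5) / 2 ≈ 1.618
Length = width × φ = 76.76 × 1.618 = 124.19768
≈ 124.20
Area = width × length = 76.76 × 124.19768 = 9533.4139168 ≈ 9533.41
= Length: 124.20, Area: 9533.41

Length: 124.20, Area: 9533.41


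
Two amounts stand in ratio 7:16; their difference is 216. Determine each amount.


Let A = 7k, B = 16k.
16k - 7k = 216
9k = 216 → k = 216/9 = 24
A = 7×24 = 168, B = 16×24 = 384
= A = 168, B = 384

A = 168, B = 384


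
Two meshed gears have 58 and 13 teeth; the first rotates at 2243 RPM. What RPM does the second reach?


Gear ratio = 58:13 = 58:13
RPM_B = RPM_A × (teeth_A / teeth_B)
= 2243 × (58/13)
= 10007.2 RPM

10007.2 RPM


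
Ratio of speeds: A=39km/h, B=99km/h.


Ratio = 39:99
GCD = 3
Simplified = 13:33
Time ratio (same distance) = 33:13
Speed ratio = 13:33

13:33


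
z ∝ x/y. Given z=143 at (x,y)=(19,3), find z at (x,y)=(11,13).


z = k·x/y
Solve for k using the known point: k = z·y/x = 143×3/19 = 429/19 ≈ 22.5789
Now evaluate at x=11, y=13:
z = k × 11 / 13 = (429 × 11) / (19 × 13) = 4719/247
≈ 19.1053

19.1053


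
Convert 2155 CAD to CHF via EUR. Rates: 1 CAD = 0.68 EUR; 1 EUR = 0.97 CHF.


Step 1: 2155 CAD × 0.68 = 1465.40 EUR
Step 2: 1465.40 EUR × 0.97 = 1421.44 CHF
Implied rate CAD→CHF = 0.68 × 0.97 = 0.6596
= 1421.44 CHF

1421.44 CHF


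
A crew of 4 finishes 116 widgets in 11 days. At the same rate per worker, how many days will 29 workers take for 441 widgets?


Days ∝ work / workers, so d₂ = d₁ × (m₁/m₂) × (w₂/w₁)
Workers factor (inverse): 4/29 ≈ 0.1379
Work factor (direct): 441/116 ≈ 3.8017
d₂ = 11 × 4/29 × 441/116 = (11 × 4 × 441) / (29 × 116) = 19404/3364
≈ 5.77 days

5.77 days


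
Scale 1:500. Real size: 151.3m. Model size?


Model size = real / scale
= 151.3 / 500
= 0.3026 m

0.3026 m


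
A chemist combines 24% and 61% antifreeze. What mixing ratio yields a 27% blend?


Let x parts of 24% mix with y parts of 61%.
24x + 61y = 27(x + y)
24x + 61y = 27x + 27y
x(24 - 27) = y(27 - 61)
x/y = (61 - 27)/(27 - 24) = 34/3
Simplify: 34:3
= 34:3

34:3


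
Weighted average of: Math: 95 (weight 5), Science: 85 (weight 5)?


Numerator = 95×5 + 85×5
= 475 + 425
= 900
Total weight = 10
Weighted avg = 900/10
= 90.00

90.00


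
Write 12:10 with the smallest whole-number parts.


GCD(12, 10) = 2
12/2 : 10/2
= 6:5

6:5


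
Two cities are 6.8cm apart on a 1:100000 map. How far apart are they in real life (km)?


Real distance = map distance × scale
= 6.8cm × 100000
= 680000 cm = 6800.0 m
= 6.800 km

6.800 km


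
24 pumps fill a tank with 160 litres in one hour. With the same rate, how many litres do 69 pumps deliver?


Direct proportion: y/x = constant
k = 160/24 ≈ 6.6667
y₂ = k × 69 = 160 × 69 / 24 = 11040/24
= 460.00

460.00


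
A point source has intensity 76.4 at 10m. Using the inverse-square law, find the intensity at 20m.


I₁d₁² = I₂d₂²
I₂ = I₁ × (d₁/d₂)²
= 76.4 × (10/20)²
= 76.4 × 100/400
= 7640/400
= 19.1000

19.1000


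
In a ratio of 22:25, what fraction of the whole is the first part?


Total parts = 22 + 25 = 47
First part: 22/47 = 22/47
= 22/47

22/47


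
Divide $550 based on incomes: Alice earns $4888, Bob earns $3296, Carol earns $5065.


Total income = 4888 + 3296 + 5065 = $13249
Alice: $550 × 4888/13249 = $202.91
Bob: $550 × 3296/13249 = $136.83
Carol: $550 × 5065/13249 = $210.26
= Alice: $202.91, Bob: $136.83, Carol: $210.26

Alice: $202.91, Bob: $136.83, Carol: $210.26


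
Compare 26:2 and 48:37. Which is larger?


26/2 = 13.0000
48/37 = 1.2973
13.0000 > 1.2973, so 26:2 is greater
= 26:2

26:2


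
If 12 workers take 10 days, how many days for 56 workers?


Inverse proportion: x × y = constant
k = 12 × 10 = 120
y₂ = k / 56 = 120 / 56
= 2.14

2.14


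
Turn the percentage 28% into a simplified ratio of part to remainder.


28% means 28 parts out of 100; remainder = 72
Part : remainder = 28:72
GCD = 4
= 7:18

7:18


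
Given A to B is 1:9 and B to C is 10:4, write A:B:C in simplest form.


Match B: multiply A:B by 10 → 10:90
Multiply B:C by 9 → 90:36
Combined: 10:90:36
GCD = 2
= 5:45:18

5:45:18


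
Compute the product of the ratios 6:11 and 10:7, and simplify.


Compound ratio = (6×10) : (11×7)
= 60:77
GCD = 1
= 60:77

60:77


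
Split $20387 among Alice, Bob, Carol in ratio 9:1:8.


Total parts = 9 + 1 + 8 = 18
Alice: 20387 × 9/18 = 10193.50
Bob: 20387 × 1/18 = 1132.61
Carol: 20387 × 8/18 = 9060.89
= Alice: $10193.50, Bob: $1132.61, Carol: $9060.89

Alice: $10193.50, Bob: $1132.61, Carol: $9060.89


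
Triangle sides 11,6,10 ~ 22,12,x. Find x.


Scale factor = 22/11 = 2
Missing side = 10 × 2
= 20.0

20.0


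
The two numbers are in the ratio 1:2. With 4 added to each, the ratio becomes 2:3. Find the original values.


Let A = 1k, B = 2k.
(1k + 4) / (2k + 4) = 2/3
Cross-multiply: 3(1k + 4) = 2(2k + 4)
3k + 12 = 4k + 8
3k - 4k = 8 - 12
-1k = -4
k = -4/-1 = 4
A = 1×4 = 4, B = 2×4 = 8
= A = 4, B = 8

A = 4, B = 8


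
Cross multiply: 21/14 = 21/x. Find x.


Cross multiply: 21 × x = 14 × 21
21x = 294
x = 294 / 21
= 14.00

14.00


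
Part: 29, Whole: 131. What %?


Percentage = (part / whole) × 100
= (29 / 131) × 100
≈ 22.14%

22.14%


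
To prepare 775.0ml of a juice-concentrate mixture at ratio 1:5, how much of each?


Total parts = 1 + 5 = 6
juice: 775.0 × 1/6 = 129.2ml
concentrate: 775.0 × 5/6 = 645.8ml
= 129.2ml and 645.8ml

129.2ml and 645.8ml


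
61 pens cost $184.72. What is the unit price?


Unit rate = total / quantity
= 184.72 / 61
= $3.03 per unit

$3.03 per unit
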